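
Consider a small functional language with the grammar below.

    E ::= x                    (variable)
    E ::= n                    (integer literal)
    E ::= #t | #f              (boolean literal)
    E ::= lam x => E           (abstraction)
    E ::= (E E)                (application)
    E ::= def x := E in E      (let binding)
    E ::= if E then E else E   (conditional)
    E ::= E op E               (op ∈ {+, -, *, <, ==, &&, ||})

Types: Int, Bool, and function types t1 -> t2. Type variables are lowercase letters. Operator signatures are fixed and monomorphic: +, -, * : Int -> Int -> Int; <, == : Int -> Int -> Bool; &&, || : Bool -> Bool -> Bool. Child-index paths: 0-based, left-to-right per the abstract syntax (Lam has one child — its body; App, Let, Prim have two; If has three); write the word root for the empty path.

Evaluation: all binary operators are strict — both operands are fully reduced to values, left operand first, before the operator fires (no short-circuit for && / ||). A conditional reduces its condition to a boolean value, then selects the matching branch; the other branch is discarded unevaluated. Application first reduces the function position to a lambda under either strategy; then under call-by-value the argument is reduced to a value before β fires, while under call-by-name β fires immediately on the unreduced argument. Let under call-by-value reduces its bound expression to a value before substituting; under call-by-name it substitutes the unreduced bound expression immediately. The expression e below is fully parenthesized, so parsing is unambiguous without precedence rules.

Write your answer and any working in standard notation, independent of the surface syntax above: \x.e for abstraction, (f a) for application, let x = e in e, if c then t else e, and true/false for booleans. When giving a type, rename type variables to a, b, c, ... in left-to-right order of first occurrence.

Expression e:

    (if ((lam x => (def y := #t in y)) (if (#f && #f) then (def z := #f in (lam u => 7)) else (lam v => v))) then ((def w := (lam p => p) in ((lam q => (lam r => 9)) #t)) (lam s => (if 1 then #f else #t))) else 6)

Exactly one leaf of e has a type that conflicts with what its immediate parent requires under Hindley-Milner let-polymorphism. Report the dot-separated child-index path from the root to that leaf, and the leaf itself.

Trace:
let y : Bool
y : Bool
\x._ : a -> Bool
  unify Bool ~ Bool
  unify Bool ~ Bool
  unify Bool ~ Bool
let z : Bool
\u._ : b -> Int
v : c
\v._ : c -> c
  unify b -> Int ~ c -> c
  unify b ~ c
  unify Int ~ c
  unify a -> Bool ~ (Int -> Int) -> d
  unify a ~ Int -> Int
  unify Bool ~ d
_ _ : Bool
  unify Bool ~ Bool
p : e
\p._ : e -> e
let w : forall. e -> e
\r._ : g -> Int
\q._ : f -> g -> Int
  unify f -> g -> Int ~ Bool -> h
  unify f ~ Bool
  unify g -> Int ~ h
_ _ : g -> Int
  unify Int ~ Bool
  FAIL: mismatch Int ~ Bool

Answer: 1.1.0.0 : 1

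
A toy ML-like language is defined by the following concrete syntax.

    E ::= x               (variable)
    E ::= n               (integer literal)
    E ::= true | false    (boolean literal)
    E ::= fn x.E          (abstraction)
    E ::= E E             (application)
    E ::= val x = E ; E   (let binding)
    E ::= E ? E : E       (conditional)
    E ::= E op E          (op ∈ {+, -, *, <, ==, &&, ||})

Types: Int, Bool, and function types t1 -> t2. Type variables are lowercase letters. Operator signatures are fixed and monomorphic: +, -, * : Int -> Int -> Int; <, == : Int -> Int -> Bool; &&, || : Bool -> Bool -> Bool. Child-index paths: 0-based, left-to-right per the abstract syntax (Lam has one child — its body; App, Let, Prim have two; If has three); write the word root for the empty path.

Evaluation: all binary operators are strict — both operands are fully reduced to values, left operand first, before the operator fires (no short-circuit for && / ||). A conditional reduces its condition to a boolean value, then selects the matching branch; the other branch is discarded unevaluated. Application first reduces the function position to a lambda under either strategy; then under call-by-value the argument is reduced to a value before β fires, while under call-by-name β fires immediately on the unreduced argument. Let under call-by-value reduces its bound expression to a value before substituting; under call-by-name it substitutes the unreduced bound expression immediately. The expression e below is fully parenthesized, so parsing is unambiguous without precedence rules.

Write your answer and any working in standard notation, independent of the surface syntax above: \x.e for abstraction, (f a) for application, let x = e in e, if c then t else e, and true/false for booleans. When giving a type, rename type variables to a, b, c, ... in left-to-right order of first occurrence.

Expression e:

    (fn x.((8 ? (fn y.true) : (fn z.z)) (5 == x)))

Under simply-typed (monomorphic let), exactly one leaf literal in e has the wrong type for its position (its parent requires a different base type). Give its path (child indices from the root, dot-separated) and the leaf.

Derivation:
  unify Int ~ Bool
  FAIL: mismatch Int ~ Bool

Answer: 0.0.0 : 8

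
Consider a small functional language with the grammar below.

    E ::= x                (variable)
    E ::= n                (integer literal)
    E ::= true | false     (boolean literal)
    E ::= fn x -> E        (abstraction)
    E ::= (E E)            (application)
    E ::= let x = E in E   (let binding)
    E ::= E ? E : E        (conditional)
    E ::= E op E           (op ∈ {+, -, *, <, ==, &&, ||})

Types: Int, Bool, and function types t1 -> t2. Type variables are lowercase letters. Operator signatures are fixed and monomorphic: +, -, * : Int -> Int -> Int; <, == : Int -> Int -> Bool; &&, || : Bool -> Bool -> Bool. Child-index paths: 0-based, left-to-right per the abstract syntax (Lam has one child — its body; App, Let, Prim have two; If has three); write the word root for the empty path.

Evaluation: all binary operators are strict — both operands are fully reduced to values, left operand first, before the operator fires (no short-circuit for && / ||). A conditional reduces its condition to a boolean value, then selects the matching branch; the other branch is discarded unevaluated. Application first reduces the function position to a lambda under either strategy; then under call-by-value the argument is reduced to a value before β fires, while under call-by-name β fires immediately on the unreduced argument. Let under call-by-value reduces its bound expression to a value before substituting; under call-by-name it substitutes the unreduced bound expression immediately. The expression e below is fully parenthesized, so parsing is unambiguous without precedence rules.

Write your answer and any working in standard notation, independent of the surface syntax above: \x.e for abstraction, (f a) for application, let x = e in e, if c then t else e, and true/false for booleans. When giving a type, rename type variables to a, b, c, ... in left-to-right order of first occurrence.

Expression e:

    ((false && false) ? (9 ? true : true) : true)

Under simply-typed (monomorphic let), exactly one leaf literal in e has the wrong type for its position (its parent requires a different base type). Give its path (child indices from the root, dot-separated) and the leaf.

Derivation:
  unify Bool ~ Bool
  unify Bool ~ Bool
  unify Bool ~ Bool
  unify Int ~ Bool
  FAIL: mismatch Int ~ Bool

Answer: 1.0 : 9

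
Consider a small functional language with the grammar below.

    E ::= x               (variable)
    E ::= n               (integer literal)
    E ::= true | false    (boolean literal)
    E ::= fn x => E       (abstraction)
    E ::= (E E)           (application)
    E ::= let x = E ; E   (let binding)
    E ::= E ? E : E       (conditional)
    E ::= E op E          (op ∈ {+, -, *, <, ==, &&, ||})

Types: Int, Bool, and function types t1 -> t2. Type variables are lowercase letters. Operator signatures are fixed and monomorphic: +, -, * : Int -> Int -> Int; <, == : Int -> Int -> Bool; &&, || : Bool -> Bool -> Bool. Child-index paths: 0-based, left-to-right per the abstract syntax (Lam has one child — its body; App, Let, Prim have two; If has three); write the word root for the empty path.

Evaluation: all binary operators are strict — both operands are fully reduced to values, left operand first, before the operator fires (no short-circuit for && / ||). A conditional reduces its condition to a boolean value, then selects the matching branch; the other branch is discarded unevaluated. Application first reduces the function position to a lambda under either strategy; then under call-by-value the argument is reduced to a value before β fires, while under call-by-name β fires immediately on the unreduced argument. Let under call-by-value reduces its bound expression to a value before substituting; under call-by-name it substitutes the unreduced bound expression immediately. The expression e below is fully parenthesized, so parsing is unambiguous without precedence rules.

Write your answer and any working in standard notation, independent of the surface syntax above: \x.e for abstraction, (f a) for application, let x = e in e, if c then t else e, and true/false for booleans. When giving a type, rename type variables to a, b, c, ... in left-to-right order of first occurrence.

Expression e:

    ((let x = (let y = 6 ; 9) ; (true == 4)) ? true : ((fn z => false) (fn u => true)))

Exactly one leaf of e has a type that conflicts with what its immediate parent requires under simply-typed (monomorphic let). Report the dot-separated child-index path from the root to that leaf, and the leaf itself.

Answer: 0.1.0 : true

Derivation:
let y : Int
let x : Int
  unify Bool ~ Int
  FAIL: mismatch Bool ~ Int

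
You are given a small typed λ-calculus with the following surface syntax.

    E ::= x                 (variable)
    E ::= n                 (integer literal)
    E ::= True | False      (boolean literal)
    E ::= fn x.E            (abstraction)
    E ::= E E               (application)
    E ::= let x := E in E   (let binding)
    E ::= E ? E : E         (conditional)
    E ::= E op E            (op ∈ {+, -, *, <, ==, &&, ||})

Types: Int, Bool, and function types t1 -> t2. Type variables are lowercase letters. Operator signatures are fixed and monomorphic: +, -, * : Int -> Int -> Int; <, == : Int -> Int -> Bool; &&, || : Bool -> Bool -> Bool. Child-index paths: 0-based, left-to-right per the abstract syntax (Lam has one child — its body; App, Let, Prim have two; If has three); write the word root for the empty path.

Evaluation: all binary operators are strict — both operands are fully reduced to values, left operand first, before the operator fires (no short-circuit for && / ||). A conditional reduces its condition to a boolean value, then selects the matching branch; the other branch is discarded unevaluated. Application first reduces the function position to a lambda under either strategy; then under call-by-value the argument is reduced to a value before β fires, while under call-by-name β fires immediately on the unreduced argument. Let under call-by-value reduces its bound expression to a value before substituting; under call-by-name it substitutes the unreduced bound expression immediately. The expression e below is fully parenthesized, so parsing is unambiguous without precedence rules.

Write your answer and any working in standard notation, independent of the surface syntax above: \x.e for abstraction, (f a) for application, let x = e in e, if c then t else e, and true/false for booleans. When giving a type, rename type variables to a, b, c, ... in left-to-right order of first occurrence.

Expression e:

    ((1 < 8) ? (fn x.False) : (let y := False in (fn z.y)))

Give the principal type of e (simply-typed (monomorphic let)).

Working:
  unify Int ~ Int
  unify Int ~ Int
  unify Bool ~ Bool
\x._ : a -> Bool
let y : Bool
y : Bool
\z._ : b -> Bool
  unify a -> Bool ~ b -> Bool
  unify a ~ b
  unify Bool ~ Bool

Answer: a -> Bool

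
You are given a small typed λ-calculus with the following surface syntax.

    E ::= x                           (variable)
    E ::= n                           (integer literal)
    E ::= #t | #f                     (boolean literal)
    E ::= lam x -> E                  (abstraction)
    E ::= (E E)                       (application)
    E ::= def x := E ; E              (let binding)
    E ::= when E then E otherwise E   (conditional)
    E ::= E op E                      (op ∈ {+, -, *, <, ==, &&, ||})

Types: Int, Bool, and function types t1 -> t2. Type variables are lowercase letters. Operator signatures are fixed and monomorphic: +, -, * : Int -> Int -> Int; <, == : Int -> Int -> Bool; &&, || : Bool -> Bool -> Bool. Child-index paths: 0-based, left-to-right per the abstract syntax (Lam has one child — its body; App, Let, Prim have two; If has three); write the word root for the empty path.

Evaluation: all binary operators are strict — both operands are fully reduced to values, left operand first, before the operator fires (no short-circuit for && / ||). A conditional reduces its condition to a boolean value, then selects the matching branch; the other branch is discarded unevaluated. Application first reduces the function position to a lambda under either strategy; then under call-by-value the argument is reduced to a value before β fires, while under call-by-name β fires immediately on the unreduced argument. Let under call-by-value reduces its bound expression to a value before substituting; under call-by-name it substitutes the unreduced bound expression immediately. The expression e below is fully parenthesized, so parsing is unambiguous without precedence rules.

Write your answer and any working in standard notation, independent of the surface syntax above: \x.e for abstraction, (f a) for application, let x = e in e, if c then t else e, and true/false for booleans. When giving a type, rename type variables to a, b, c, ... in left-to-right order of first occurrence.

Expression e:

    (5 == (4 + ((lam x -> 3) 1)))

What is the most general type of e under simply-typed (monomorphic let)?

Trace:
  unify Int ~ Int
  unify Int ~ Int
\x._ : a -> Int
  unify a -> Int ~ Int -> b
  unify a ~ Int
  unify Int ~ b
_ _ : Int
  unify Int ~ Int
  unify Int ~ Int

Answer: Bool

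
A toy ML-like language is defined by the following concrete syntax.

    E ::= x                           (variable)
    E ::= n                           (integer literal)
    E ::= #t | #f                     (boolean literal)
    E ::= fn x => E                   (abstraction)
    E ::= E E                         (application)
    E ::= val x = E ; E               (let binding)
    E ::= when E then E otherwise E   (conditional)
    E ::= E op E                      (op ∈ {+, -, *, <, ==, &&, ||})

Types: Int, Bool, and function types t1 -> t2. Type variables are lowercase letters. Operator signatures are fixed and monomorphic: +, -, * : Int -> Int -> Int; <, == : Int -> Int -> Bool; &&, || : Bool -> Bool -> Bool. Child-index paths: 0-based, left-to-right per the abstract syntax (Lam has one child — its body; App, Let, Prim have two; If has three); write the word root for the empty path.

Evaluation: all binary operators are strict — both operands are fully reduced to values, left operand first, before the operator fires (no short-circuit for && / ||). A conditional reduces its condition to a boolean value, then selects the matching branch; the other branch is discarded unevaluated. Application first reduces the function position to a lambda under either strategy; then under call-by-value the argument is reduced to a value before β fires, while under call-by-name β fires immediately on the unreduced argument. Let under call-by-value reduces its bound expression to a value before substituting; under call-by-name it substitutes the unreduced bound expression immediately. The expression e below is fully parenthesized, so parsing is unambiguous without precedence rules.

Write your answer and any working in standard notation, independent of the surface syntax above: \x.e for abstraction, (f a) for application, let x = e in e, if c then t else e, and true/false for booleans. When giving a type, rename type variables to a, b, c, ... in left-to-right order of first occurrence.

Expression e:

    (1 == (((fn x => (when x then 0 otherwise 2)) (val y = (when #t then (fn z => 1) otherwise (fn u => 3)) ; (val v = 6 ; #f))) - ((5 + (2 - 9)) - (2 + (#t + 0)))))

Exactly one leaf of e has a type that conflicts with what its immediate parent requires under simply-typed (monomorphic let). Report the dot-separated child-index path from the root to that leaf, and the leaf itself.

Derivation:
  unify Int ~ Int
x : a
  unify a ~ Bool
  unify Int ~ Int
\x._ : Bool -> Int
  unify Bool ~ Bool
\z._ : b -> Int
\u._ : c -> Int
  unify b -> Int ~ c -> Int
  unify b ~ c
  unify Int ~ Int
let y : c -> Int
let v : Int
  unify Bool -> Int ~ Bool -> d
  unify Bool ~ Bool
  unify Int ~ d
_ _ : Int
  unify Int ~ Int
  unify Int ~ Int
  unify Int ~ Int
  unify Int ~ Int
  unify Int ~ Int
  unify Int ~ Int
  unify Int ~ Int
  unify Bool ~ Int
  FAIL: mismatch Bool ~ Int

Answer: 1.1.1.1.0 : true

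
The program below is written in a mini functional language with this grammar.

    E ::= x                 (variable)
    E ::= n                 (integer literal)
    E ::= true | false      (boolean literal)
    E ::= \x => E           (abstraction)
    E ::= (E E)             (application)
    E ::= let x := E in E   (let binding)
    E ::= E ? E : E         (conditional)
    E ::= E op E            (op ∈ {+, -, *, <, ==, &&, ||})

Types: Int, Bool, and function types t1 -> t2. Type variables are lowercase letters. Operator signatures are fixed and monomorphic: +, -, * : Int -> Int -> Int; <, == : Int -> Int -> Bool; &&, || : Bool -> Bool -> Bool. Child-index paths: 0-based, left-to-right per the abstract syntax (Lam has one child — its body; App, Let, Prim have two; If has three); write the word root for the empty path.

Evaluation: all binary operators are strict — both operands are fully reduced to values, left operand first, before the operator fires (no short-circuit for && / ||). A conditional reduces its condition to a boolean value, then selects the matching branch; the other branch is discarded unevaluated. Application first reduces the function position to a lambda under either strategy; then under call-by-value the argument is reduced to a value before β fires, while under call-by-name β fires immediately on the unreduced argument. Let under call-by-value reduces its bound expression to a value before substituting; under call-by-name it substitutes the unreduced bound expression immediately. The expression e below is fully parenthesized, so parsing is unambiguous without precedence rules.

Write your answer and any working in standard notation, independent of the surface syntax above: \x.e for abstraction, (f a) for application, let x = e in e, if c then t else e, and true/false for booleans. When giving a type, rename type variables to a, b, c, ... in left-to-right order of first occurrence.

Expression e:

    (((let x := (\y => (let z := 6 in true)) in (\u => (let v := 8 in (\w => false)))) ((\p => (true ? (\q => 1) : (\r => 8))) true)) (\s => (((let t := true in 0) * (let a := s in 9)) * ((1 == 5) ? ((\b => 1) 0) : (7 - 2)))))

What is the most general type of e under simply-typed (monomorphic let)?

Trace:
let z : Int
\y._ : a -> Bool
let x : a -> Bool
let v : Int
\w._ : c -> Bool
\u._ : b -> c -> Bool
  unify Bool ~ Bool
\q._ : e -> Int
\r._ : f -> Int
  unify e -> Int ~ f -> Int
  unify e ~ f
  unify Int ~ Int
\p._ : d -> f -> Int
  unify d -> f -> Int ~ Bool -> g
  unify d ~ Bool
  unify f -> Int ~ g
_ _ : f -> Int
  unify b -> c -> Bool ~ (f -> Int) -> h
  unify b ~ f -> Int
  unify c -> Bool ~ h
_ _ : c -> Bool
let t : Bool
  unify Int ~ Int
s : i
let a : i
  unify Int ~ Int
  unify Int ~ Int
  unify Int ~ Int
  unify Int ~ Int
  unify Bool ~ Bool
\b._ : j -> Int
  unify j -> Int ~ Int -> k
  unify j ~ Int
  unify Int ~ k
_ _ : Int
  unify Int ~ Int
  unify Int ~ Int
  unify Int ~ Int
  unify Int ~ Int
\s._ : i -> Int
  unify c -> Bool ~ (i -> Int) -> l
  unify c ~ i -> Int
  unify Bool ~ l
_ _ : Bool

Answer: Bool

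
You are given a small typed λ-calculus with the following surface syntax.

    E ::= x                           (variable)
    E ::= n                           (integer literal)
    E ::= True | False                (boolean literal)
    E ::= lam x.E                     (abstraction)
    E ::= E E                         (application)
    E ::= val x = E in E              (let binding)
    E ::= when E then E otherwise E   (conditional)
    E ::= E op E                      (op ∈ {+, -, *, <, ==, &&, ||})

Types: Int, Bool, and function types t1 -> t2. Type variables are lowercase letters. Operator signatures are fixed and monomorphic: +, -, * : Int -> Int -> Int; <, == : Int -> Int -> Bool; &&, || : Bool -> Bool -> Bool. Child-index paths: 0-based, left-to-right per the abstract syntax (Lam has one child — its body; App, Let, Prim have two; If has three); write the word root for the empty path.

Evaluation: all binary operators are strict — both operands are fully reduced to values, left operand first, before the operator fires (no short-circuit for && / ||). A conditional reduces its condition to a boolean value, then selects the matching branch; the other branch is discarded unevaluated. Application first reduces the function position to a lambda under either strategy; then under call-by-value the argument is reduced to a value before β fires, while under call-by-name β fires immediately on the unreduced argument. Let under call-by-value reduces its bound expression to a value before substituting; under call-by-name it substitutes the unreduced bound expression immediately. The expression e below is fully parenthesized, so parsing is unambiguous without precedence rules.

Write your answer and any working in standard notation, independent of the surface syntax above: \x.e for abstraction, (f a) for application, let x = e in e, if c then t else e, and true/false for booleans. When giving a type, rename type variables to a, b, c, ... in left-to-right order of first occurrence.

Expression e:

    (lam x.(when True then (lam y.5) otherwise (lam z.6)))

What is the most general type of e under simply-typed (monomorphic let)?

Derivation:
  unify Bool ~ Bool
\y._ : b -> Int
\z._ : c -> Int
  unify b -> Int ~ c -> Int
  unify b ~ c
  unify Int ~ Int
\x._ : a -> c -> Int

Answer: a -> b -> Int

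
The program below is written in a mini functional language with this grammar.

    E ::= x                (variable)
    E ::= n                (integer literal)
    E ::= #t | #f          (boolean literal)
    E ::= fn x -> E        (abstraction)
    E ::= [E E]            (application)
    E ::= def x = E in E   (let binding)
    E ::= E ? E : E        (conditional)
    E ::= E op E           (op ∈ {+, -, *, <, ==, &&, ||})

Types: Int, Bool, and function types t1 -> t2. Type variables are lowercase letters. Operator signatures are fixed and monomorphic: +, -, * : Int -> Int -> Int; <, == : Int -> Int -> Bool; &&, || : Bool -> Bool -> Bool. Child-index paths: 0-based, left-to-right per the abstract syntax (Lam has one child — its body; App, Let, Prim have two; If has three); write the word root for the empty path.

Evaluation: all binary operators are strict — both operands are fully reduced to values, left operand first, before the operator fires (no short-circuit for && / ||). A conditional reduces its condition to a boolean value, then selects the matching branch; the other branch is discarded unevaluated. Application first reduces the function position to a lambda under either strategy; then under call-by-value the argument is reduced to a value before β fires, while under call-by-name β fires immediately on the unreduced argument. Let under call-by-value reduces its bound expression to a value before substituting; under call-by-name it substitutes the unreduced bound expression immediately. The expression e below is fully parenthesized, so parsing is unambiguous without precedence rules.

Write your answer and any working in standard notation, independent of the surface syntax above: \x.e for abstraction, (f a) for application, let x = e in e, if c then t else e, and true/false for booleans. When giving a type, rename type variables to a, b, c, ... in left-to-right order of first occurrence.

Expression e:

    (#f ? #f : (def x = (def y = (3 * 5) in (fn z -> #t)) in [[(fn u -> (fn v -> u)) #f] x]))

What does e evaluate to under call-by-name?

Answer: false

Working:
step 0: (if false then false else (let x = (let y = (3 * 5) in (\z.true)) in (((\u.(\v.u)) false) x)))
step 1: [if@root] (let x = (let y = (3 * 5) in (\z.true)) in (((\u.(\v.u)) false) x))
step 2: [let@root] (((\u.(\v.u)) false) (let y = (3 * 5) in (\z.true)))
step 3: [beta@0] ((\v.false) (let y = (3 * 5) in (\z.true)))
step 4: [beta@root] false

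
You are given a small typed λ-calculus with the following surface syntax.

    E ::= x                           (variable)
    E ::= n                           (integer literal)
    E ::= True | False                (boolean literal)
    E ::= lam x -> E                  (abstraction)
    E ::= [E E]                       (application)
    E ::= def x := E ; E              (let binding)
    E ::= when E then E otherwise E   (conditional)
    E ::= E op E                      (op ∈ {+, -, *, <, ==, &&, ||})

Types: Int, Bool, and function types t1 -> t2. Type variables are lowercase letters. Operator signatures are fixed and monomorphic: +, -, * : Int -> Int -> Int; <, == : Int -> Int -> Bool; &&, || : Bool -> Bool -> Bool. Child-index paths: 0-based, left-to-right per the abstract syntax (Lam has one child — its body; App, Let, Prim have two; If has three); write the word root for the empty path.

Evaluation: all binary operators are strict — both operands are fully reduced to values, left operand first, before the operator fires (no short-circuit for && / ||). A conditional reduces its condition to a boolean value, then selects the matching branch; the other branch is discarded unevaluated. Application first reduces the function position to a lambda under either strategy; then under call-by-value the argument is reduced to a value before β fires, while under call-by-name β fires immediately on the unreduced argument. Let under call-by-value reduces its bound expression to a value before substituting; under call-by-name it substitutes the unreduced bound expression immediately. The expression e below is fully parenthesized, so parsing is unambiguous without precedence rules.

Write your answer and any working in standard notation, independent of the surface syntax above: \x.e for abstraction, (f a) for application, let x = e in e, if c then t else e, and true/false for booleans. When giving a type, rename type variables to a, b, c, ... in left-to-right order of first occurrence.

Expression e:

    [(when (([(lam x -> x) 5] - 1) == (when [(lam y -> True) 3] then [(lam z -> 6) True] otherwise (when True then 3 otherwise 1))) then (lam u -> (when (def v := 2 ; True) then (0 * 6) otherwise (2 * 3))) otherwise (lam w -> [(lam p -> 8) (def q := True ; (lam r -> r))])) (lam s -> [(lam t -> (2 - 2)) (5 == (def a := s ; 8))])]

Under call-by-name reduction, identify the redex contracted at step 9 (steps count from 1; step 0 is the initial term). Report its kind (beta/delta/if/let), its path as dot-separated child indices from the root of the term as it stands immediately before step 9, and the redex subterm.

Answer: beta at root : ((\p.8) (let q = true in (\r.r)))

Derivation:
step 0: ((if ((((\x.x) 5) - 1) == (if ((\y.true) 3) then ((\z.6) true) else (if true then 3 else 1))) then (\u.(if (let v = 2 in true) then (0 * 6) else (2 * 3))) else (\w.((\p.8) (let q = true in (\r.r))))) (\s.((\t.(2 - 2)) (5 == (let a = s in 8)))))
step 1: [beta@0.0.0.0] ((if ((5 - 1) == (if ((\y.true) 3) then ((\z.6) true) else (if true then 3 else 1))) then (\u.(if (let v = 2 in true) then (0 * 6) else (2 * 3))) else (\w.((\p.8) (let q = true in (\r.r))))) (\s.((\t.(2 - 2)) (5 == (let a = s in 8)))))
step 2: [delta@0.0.0] ((if (4 == (if ((\y.true) 3) then ((\z.6) true) else (if true then 3 else 1))) then (\u.(if (let v = 2 in true) then (0 * 6) else (2 * 3))) else (\w.((\p.8) (let q = true in (\r.r))))) (\s.((\t.(2 - 2)) (5 == (let a = s in 8)))))
step 3: [beta@0.0.1.0] ((if (4 == (if true then ((\z.6) true) else (if true then 3 else 1))) then (\u.(if (let v = 2 in true) then (0 * 6) else (2 * 3))) else (\w.((\p.8) (let q = true in (\r.r))))) (\s.((\t.(2 - 2)) (5 == (let a = s in 8)))))
step 4: [if@0.0.1] ((if (4 == ((\z.6) true)) then (\u.(if (let v = 2 in true) then (0 * 6) else (2 * 3))) else (\w.((\p.8) (let q = true in (\r.r))))) (\s.((\t.(2 - 2)) (5 == (let a = s in 8)))))
step 5: [beta@0.0.1] ((if (4 == 6) then (\u.(if (let v = 2 in true) then (0 * 6) else (2 * 3))) else (\w.((\p.8) (let q = true in (\r.r))))) (\s.((\t.(2 - 2)) (5 == (let a = s in 8)))))
step 6: [delta@0.0] ((if false then (\u.(if (let v = 2 in true) then (0 * 6) else (2 * 3))) else (\w.((\p.8) (let q = true in (\r.r))))) (\s.((\t.(2 - 2)) (5 == (let a = s in 8)))))
step 7: [if@0] ((\w.((\p.8) (let q = true in (\r.r)))) (\s.((\t.(2 - 2)) (5 == (let a = s in 8)))))
step 8: [beta@root] ((\p.8) (let q = true in (\r.r)))
step 9: [beta@root] 8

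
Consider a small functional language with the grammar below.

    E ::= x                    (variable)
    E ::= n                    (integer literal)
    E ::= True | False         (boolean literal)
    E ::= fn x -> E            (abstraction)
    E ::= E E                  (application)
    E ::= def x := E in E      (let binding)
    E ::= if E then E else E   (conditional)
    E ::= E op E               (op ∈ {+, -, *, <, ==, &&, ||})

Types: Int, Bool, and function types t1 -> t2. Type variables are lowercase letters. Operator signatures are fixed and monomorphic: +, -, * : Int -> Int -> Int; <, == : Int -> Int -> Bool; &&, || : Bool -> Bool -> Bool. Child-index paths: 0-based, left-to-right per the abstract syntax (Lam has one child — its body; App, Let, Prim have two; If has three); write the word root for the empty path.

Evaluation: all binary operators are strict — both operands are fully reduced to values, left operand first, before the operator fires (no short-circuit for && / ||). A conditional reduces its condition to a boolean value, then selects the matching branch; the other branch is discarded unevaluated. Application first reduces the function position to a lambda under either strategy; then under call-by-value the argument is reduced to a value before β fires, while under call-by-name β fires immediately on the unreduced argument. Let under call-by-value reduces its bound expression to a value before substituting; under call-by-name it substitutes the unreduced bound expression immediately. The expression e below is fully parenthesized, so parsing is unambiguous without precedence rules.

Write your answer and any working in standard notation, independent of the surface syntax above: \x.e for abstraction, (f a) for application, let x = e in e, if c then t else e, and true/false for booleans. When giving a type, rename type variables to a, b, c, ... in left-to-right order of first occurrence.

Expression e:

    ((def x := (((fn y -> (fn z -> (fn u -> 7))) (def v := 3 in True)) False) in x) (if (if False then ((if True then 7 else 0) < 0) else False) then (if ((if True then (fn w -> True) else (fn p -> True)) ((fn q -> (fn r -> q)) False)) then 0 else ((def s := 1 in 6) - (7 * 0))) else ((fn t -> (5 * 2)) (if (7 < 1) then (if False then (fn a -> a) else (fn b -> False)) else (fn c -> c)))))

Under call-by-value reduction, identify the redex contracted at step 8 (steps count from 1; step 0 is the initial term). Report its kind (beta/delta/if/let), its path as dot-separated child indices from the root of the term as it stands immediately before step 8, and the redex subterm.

Derivation:
step 0: ((let x = (((\y.(\z.(\u.7))) (let v = 3 in true)) false) in x) (if (if false then ((if true then 7 else 0) < 0) else false) then (if ((if true then (\w.true) else (\p.true)) ((\q.(\r.q)) false)) then 0 else ((let s = 1 in 6) - (7 * 0))) else ((\t.(5 * 2)) (if (7 < 1) then (if false then (\a.a) else (\b.false)) else (\c.c)))))
step 1: [let@0.0.0.1] ((let x = (((\y.(\z.(\u.7))) true) false) in x) (if (if false then ((if true then 7 else 0) < 0) else false) then (if ((if true then (\w.true) else (\p.true)) ((\q.(\r.q)) false)) then 0 else ((let s = 1 in 6) - (7 * 0))) else ((\t.(5 * 2)) (if (7 < 1) then (if false then (\a.a) else (\b.false)) else (\c.c)))))
step 2: [beta@0.0.0] ((let x = ((\z.(\u.7)) false) in x) (if (if false then ((if true then 7 else 0) < 0) else false) then (if ((if true then (\w.true) else (\p.true)) ((\q.(\r.q)) false)) then 0 else ((let s = 1 in 6) - (7 * 0))) else ((\t.(5 * 2)) (if (7 < 1) then (if false then (\a.a) else (\b.false)) else (\c.c)))))
step 3: [beta@0.0] ((let x = (\u.7) in x) (if (if false then ((if true then 7 else 0) < 0) else false) then (if ((if true then (\w.true) else (\p.true)) ((\q.(\r.q)) false)) then 0 else ((let s = 1 in 6) - (7 * 0))) else ((\t.(5 * 2)) (if (7 < 1) then (if false then (\a.a) else (\b.false)) else (\c.c)))))
step 4: [let@0] ((\u.7) (if (if false then ((if true then 7 else 0) < 0) else false) then (if ((if true then (\w.true) else (\p.true)) ((\q.(\r.q)) false)) then 0 else ((let s = 1 in 6) - (7 * 0))) else ((\t.(5 * 2)) (if (7 < 1) then (if false then (\a.a) else (\b.false)) else (\c.c)))))
step 5: [if@1.0] ((\u.7) (if false then (if ((if true then (\w.true) else (\p.true)) ((\q.(\r.q)) false)) then 0 else ((let s = 1 in 6) - (7 * 0))) else ((\t.(5 * 2)) (if (7 < 1) then (if false then (\a.a) else (\b.false)) else (\c.c)))))
step 6: [if@1] ((\u.7) ((\t.(5 * 2)) (if (7 < 1) then (if false then (\a.a) else (\b.false)) else (\c.c))))
step 7: [delta@1.1.0] ((\u.7) ((\t.(5 * 2)) (if false then (if false then (\a.a) else (\b.false)) else (\c.c))))
step 8: [if@1.1] ((\u.7) ((\t.(5 * 2)) (\c.c)))

Answer: if at 1.1 : (if false then (if false then (\a.a) else (\b.false)) else (\c.c))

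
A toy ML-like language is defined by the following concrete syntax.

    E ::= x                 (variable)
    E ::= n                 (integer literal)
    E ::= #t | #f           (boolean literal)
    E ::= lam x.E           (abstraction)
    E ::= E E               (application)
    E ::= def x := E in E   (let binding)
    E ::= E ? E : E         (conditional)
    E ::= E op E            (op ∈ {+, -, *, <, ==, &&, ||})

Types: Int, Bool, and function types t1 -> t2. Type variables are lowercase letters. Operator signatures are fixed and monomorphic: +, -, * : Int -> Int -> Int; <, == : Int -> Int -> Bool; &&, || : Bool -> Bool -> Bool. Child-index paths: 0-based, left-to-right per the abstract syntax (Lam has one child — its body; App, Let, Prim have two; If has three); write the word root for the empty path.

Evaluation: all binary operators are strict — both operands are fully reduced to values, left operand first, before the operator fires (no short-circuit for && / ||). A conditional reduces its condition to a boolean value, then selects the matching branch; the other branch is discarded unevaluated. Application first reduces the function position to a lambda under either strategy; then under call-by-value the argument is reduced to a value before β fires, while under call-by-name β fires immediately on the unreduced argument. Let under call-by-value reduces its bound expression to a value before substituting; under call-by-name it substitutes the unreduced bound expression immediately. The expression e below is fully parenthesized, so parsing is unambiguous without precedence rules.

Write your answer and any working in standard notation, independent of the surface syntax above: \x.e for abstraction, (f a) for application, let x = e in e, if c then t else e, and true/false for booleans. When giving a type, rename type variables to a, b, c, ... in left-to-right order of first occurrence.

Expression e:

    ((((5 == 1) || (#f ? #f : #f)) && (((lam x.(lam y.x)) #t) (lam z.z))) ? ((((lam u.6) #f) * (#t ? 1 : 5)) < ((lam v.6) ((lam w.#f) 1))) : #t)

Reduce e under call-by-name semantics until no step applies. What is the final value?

Trace:
step 0: (if (((5 == 1) || (if false then false else false)) && (((\x.(\y.x)) true) (\z.z))) then ((((\u.6) false) * (if true then 1 else 5)) < ((\v.6) ((\w.false) 1))) else true)
step 1: [delta@0.0.0] (if ((false || (if false then false else false)) && (((\x.(\y.x)) true) (\z.z))) then ((((\u.6) false) * (if true then 1 else 5)) < ((\v.6) ((\w.false) 1))) else true)
step 2: [if@0.0.1] (if ((false || false) && (((\x.(\y.x)) true) (\z.z))) then ((((\u.6) false) * (if true then 1 else 5)) < ((\v.6) ((\w.false) 1))) else true)
step 3: [delta@0.0] (if (false && (((\x.(\y.x)) true) (\z.z))) then ((((\u.6) false) * (if true then 1 else 5)) < ((\v.6) ((\w.false) 1))) else true)
step 4: [beta@0.1.0] (if (false && ((\y.true) (\z.z))) then ((((\u.6) false) * (if true then 1 else 5)) < ((\v.6) ((\w.false) 1))) else true)
step 5: [beta@0.1] (if (false && true) then ((((\u.6) false) * (if true then 1 else 5)) < ((\v.6) ((\w.false) 1))) else true)
step 6: [delta@0] (if false then ((((\u.6) false) * (if true then 1 else 5)) < ((\v.6) ((\w.false) 1))) else true)
step 7: [if@root] true

Answer: true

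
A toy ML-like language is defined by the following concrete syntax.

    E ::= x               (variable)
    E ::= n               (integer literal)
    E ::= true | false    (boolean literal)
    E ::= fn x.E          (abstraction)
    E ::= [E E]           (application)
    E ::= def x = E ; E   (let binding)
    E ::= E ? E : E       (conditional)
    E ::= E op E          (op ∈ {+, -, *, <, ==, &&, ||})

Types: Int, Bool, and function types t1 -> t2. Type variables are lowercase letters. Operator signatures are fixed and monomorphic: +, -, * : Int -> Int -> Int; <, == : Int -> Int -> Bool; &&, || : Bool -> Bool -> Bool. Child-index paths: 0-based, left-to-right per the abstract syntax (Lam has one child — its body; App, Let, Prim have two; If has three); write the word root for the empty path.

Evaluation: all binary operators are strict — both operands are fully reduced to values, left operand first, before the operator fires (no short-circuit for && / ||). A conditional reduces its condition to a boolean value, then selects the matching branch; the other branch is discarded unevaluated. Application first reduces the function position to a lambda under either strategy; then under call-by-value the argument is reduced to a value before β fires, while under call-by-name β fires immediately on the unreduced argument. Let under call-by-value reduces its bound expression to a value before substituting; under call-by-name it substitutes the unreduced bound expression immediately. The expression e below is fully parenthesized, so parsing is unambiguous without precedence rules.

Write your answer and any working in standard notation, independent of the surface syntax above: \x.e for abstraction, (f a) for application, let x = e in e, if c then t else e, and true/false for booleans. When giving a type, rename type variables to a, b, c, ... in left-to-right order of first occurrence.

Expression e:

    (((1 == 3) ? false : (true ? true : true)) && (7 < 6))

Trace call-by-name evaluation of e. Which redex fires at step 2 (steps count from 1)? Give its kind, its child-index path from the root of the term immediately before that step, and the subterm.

Answer: if at 0 : (if false then false else (if true then true else true))

Trace:
step 0: ((if (1 == 3) then false else (if true then true else true)) && (7 < 6))
step 1: [delta@0.0] ((if false then false else (if true then true else true)) && (7 < 6))
step 2: [if@0] ((if true then true else true) && (7 < 6))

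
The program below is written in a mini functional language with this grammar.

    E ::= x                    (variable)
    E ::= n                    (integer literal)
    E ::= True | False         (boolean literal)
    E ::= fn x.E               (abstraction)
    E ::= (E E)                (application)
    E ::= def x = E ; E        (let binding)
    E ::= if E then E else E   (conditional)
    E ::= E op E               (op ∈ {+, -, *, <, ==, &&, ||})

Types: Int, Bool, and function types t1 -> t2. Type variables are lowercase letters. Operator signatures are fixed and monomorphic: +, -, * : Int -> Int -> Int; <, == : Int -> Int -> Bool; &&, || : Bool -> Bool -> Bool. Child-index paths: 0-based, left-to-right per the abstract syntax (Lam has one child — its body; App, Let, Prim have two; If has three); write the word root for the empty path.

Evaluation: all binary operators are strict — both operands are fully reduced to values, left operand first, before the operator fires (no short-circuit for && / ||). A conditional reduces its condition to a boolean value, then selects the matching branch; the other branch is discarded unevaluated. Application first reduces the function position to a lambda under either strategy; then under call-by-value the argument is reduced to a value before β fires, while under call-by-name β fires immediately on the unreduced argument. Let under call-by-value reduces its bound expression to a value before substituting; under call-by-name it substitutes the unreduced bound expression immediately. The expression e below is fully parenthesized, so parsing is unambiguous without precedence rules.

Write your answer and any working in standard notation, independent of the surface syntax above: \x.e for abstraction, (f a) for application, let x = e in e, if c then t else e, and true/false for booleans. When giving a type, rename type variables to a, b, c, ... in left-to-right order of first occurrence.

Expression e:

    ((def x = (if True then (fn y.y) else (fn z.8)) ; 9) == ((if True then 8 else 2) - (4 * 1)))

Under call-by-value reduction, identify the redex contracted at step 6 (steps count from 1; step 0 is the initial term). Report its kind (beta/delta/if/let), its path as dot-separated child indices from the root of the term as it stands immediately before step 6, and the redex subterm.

Working:
step 0: ((let x = (if true then (\y.y) else (\z.8)) in 9) == ((if true then 8 else 2) - (4 * 1)))
step 1: [if@0.0] ((let x = (\y.y) in 9) == ((if true then 8 else 2) - (4 * 1)))
step 2: [let@0] (9 == ((if true then 8 else 2) - (4 * 1)))
step 3: [if@1.0] (9 == (8 - (4 * 1)))
step 4: [delta@1.1] (9 == (8 - 4))
step 5: [delta@1] (9 == 4)
step 6: [delta@root] false

Answer: delta at root : (9 == 4)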